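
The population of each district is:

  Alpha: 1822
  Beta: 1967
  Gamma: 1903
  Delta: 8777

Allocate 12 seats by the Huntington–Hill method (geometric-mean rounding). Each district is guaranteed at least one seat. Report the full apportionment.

Alpha: 1; Beta: 2; Gamma: 2; Delta: 7

With divisor 1317: modified quotas Alpha 1.383, Beta 1.494, Gamma 1.445, Delta 6.664.
Geometric-mean thresholds: Alpha √(1·2)=1.414, Beta √(1·2)=1.414, Gamma √(1·2)=1.414, Delta √(6·7)=6.481.
Each quota rounded against its threshold gives Alpha 1, Beta 2, Gamma 2, Delta 7 (total 12).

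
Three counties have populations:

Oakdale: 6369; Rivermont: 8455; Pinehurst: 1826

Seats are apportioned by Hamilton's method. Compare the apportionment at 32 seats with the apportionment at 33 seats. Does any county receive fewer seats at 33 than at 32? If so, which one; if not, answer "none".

Pinehurst

At 32 seats: Oakdale 12, Rivermont 16, Pinehurst 4.
At 33 seats: Oakdale 13, Rivermont 17, Pinehurst 3.
Pinehurst drops from 4 to 3.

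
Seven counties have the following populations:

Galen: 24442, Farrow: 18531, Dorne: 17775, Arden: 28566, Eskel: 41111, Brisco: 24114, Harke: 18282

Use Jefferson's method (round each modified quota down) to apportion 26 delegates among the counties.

Galen: 4, Farrow: 3, Dorne: 2, Arden: 4, Eskel: 6, Brisco: 4, Harke: 3

Standard divisor 172821/26 ≈ 6646.962; standard quotas: Galen 3.677, Farrow 2.788, Dorne 2.674, Arden 4.298, Eskel 6.185, Brisco 3.628, Harke 2.750.
Rounding down gives 3, 2, 2, 4, 6, 3, 2 = 22 seats, so the divisor must be adjusted.
With modified divisor 5980: modified quotas Galen 4.087, Farrow 3.099, Dorne 2.972, Arden 4.777, Eskel 6.875, Brisco 4.032, Harke 3.057.
Rounding down: Galen 4, Farrow 3, Dorne 2, Arden 4, Eskel 6, Brisco 4, Harke 3 (total 26).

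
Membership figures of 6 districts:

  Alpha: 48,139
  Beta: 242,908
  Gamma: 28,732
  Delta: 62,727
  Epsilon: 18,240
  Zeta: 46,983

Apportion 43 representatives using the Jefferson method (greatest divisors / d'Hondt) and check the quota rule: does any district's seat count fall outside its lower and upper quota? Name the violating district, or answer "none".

Beta

Standard quotas: Alpha 4.623, Beta 23.329, Gamma 2.759, Delta 6.024, Epsilon 1.752, Zeta 4.512.
Jefferson allocation: Alpha 5, Beta 25, Gamma 2, Delta 6, Epsilon 1, Zeta 4.
Beta has quota 23.329 (lower 23, upper 24) but receives 25 — outside the quota interval.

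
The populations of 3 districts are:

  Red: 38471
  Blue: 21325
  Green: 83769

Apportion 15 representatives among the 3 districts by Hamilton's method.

Red 4; Blue 2; Green 9

Total 143565; standard divisor 143565/15 = 9571.
Standard quotas: Red 4.0195, Blue 2.2281, Green 8.7524.
Lower quotas: Red 4, Blue 2, Green 8 (sum 14, leaving 1 seat).
Remainders in descending order: Green 0.7524, Blue 0.2281, Red 0.0195.
The surplus seat goes to Green.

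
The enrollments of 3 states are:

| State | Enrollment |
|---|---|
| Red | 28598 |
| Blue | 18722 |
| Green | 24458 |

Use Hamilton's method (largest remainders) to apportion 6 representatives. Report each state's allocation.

The standard divisor is 71778/6 = 11963.
Standard quotas: Red 2.3905, Blue 1.5650, Green 2.0445.
Lower quotas: Red 2, Blue 1, Green 2 (sum 5, leaving 1 seat).
Remainders in descending order: Blue 0.5650, Red 0.3905, Green 0.0445.
The surplus seat goes to Blue.

Red 2, Blue 2, Green 2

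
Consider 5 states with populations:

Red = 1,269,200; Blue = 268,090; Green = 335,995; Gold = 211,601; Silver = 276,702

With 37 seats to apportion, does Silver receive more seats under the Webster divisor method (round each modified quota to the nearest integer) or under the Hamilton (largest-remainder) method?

Hamilton

Webster: Red 21, Blue 4, Green 5, Gold 3, Silver 4.
Hamilton: Red 20, Blue 4, Green 5, Gold 3, Silver 5.
Silver gets 4 under Webster and 5 under Hamilton.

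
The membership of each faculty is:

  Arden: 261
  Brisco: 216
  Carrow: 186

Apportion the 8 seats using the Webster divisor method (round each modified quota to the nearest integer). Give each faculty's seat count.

Standard divisor 663/8 ≈ 82.875; standard quotas: Arden 3.149, Brisco 2.606, Carrow 2.244.
Rounding to the nearest integer gives Arden 3, Brisco 3, Carrow 2 — total 8, matching the house size, so no adjustment is needed.

Arden 3, Brisco 3, Carrow 2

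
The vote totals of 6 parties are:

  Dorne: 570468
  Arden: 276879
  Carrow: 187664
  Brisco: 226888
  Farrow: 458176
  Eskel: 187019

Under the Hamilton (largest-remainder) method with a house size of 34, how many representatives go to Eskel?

3

The standard divisor is 1907094/34 = 56091.
Standard quotas: Dorne 10.1704, Arden 4.9362, Carrow 3.3457, Brisco 4.0450, Farrow 8.1684, Eskel 3.3342.
Lower quotas: Dorne 10, Arden 4, Carrow 3, Brisco 4, Farrow 8, Eskel 3 (sum 32, leaving 2 seats).
Remainders in descending order: Arden 0.9362, Carrow 0.3457, Eskel 0.3342, Dorne 0.1704, Farrow 0.1684, Brisco 0.0450.
Largest remainders: Arden, Carrow receive the extra seats.
Eskel receives 3.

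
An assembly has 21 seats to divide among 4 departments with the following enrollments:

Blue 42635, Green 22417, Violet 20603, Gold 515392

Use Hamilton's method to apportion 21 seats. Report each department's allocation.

Total 601047; standard divisor 601047/21 ≈ 28621.286.
Standard quotas: Blue 1.4896, Green 0.7832, Violet 0.7198, Gold 18.0073.
Lower quotas: Blue 1, Green 0, Violet 0, Gold 18 (sum 19, leaving 2 seats).
Remainders in descending order: Green 0.7832, Violet 0.7198, Blue 0.4896, Gold 0.0073.
The surplus seats go to Green, Violet.

Blue 1, Green 1, Violet 1, Gold 18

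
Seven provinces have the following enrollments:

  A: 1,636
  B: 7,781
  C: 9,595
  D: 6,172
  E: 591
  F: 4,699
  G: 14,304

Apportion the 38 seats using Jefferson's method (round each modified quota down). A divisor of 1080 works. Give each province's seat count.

With modified divisor 1080: modified quotas A 1.515, B 7.205, C 8.884, D 5.715, E 0.547, F 4.351, G 13.244.
Rounding down: A 1, B 7, C 8, D 5, E 0, F 4, G 13 (total 38).

A 1; B 7; C 8; D 5; E 0; F 4; G 13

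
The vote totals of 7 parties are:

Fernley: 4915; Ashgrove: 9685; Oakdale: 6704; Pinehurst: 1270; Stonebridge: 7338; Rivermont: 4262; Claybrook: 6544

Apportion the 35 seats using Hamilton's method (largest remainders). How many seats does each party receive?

Fernley 4, Ashgrove 8, Oakdale 6, Pinehurst 1, Stonebridge 6, Rivermont 4, Claybrook 6

Total 40718; standard divisor 40718/35 ≈ 1163.371.
Standard quotas: Fernley 4.2248, Ashgrove 8.3249, Oakdale 5.7626, Pinehurst 1.0917, Stonebridge 6.3075, Rivermont 3.6635, Claybrook 5.6250.
Lower quotas: Fernley 4, Ashgrove 8, Oakdale 5, Pinehurst 1, Stonebridge 6, Rivermont 3, Claybrook 5 (sum 32, leaving 3 seats).
Remainders in descending order: Oakdale 0.7626, Rivermont 0.6635, Claybrook 0.6250, Ashgrove 0.3249, Stonebridge 0.3075, Fernley 0.2248, Pinehurst 0.0917.
The surplus seats go to Oakdale, Rivermont, Claybrook.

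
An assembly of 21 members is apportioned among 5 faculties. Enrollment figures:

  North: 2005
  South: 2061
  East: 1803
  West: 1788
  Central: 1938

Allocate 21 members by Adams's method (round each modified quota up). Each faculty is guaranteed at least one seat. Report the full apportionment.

Standard divisor 9595/21 ≈ 456.905; standard quotas: North 4.388, South 4.511, East 3.946, West 3.913, Central 4.242.
Rounding up gives 5, 5, 4, 4, 5 = 23 seats, so the divisor must be adjusted.
With modified divisor 510: modified quotas North 3.931, South 4.041, East 3.535, West 3.506, Central 3.800.
Rounding up: North 4, South 5, East 4, West 4, Central 4 (total 21).

North: 4; South: 5; East: 4; West: 4; Central: 4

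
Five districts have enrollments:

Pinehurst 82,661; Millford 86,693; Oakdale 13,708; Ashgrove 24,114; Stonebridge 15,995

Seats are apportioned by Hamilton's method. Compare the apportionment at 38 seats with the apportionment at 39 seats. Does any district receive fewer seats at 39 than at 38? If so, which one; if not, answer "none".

At 38 seats: Pinehurst 14, Millford 15, Oakdale 2, Ashgrove 4, Stonebridge 3.
At 39 seats: Pinehurst 15, Millford 15, Oakdale 2, Ashgrove 4, Stonebridge 3.
No district's allocation decreased.

none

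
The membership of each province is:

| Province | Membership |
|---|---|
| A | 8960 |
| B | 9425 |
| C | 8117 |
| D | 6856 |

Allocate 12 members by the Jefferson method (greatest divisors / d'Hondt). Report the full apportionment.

Standard divisor 33358/12 ≈ 2779.833; standard quotas: A 3.223, B 3.390, C 2.920, D 2.466.
Rounding down gives 3, 3, 2, 2 = 10 seats, so the divisor must be adjusted.
With modified divisor 2320: modified quotas A 3.862, B 4.062, C 3.499, D 2.955.
Rounding down: A 3, B 4, C 3, D 2 (total 12).

A 3, B 4, C 3, D 2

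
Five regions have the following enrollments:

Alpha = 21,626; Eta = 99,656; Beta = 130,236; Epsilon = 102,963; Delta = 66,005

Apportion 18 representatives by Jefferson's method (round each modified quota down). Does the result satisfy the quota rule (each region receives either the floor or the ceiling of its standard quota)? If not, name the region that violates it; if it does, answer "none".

Standard quotas: Alpha 0.926, Eta 4.266, Beta 5.575, Epsilon 4.408, Delta 2.826.
Jefferson allocation: Alpha 1, Eta 4, Beta 6, Epsilon 4, Delta 3.
Every allocation lies between the lower and upper quota.

none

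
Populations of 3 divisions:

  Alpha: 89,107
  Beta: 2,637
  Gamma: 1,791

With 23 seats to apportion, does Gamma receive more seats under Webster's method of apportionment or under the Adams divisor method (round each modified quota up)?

Webster: Alpha 22, Beta 1, Gamma 0.
Adams: Alpha 21, Beta 1, Gamma 1.
Gamma gets 0 under Webster and 1 under Adams.

Adams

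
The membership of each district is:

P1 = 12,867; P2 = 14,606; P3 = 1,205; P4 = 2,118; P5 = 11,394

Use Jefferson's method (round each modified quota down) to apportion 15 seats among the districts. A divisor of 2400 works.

P1 5, P2 6, P3 0, P4 0, P5 4

With modified divisor 2400: modified quotas P1 5.361, P2 6.086, P3 0.502, P4 0.882, P5 4.747.
Rounding down: P1 5, P2 6, P3 0, P4 0, P5 4 (total 15).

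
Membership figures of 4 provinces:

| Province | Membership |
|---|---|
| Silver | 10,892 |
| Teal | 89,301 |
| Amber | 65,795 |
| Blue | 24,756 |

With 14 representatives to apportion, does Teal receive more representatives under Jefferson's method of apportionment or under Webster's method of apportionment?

Jefferson

Jefferson: Silver 0, Teal 7, Amber 5, Blue 2.
Webster: Silver 1, Teal 6, Amber 5, Blue 2.
Teal gets 7 under Jefferson and 6 under Webster.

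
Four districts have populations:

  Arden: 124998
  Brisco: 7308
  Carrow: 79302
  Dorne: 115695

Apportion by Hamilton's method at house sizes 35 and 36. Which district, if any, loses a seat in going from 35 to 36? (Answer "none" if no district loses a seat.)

At 35 seats: Arden 13, Brisco 1, Carrow 9, Dorne 12.
At 36 seats: Arden 14, Brisco 1, Carrow 8, Dorne 13.
Carrow drops from 9 to 8.

Carrow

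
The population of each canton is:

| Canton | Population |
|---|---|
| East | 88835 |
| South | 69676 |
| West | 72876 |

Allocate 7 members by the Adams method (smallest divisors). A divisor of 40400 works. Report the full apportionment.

East 3, South 2, West 2

With modified divisor 40400: modified quotas East 2.199, South 1.725, West 1.804.
Rounding up: East 3, South 2, West 2 (total 7).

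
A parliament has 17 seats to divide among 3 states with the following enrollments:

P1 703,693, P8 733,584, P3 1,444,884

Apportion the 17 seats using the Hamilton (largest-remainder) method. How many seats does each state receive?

The standard divisor is 2882161/17 ≈ 169538.882.
Standard quotas: P1 4.1506, P8 4.3269, P3 8.5224.
Lower quotas: P1 4, P8 4, P3 8 (sum 16, leaving 1 seat).
Remainders in descending order: P3 0.5224, P8 0.3269, P1 0.1506.
Largest remainder: P3 receives the extra seat.

P1: 4, P8: 4, P3: 9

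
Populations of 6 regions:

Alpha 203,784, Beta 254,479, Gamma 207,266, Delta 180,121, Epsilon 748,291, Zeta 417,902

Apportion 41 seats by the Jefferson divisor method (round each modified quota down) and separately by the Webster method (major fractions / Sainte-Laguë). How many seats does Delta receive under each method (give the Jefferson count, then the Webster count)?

Jefferson: Alpha 4, Beta 5, Gamma 4, Delta 3, Epsilon 16, Zeta 9.
Webster: Alpha 4, Beta 5, Gamma 4, Delta 4, Epsilon 15, Zeta 9.
Delta gets 3 under Jefferson and 4 under Webster.

3 and 4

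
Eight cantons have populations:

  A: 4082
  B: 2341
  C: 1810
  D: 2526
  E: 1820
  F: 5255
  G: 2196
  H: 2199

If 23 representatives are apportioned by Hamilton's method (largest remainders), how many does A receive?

4

Total 22229; standard divisor 22229/23 ≈ 966.478.
Standard quotas: A 4.2236, B 2.4222, C 1.8728, D 2.6136, E 1.8831, F 5.4373, G 2.2722, H 2.2753.
Lower quotas: A 4, B 2, C 1, D 2, E 1, F 5, G 2, H 2 (sum 19, leaving 4 seats).
Remainders in descending order: E 0.8831, C 0.8728, D 0.6136, F 0.4373, B 0.4222, H 0.2753, G 0.2722, A 0.2236.
Largest remainders: E, C, D, F receive the extra seats.
A receives 4.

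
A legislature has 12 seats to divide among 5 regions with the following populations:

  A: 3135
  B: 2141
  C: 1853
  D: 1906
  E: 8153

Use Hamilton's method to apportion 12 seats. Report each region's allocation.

A: 2, B: 2, C: 1, D: 1, E: 6

The standard divisor is 17188/12 ≈ 1432.333.
Standard quotas: A 2.1887, B 1.4948, C 1.2937, D 1.3307, E 5.6921.
Lower quotas: A 2, B 1, C 1, D 1, E 5 (sum 10, leaving 2 seats).
Remainders in descending order: E 0.6921, B 0.4948, D 0.3307, C 0.2937, A 0.1887.
Largest remainders: E, B receive the extra seats.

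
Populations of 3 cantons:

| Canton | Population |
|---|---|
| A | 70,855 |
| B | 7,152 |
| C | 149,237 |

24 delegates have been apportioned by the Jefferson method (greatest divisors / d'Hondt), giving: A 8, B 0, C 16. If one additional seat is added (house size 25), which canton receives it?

Priority for the next seat is population ÷ (current seats + 1).
Priorities: A 7872.778, B 7152.000, C 8778.647.
Highest priority: C.

C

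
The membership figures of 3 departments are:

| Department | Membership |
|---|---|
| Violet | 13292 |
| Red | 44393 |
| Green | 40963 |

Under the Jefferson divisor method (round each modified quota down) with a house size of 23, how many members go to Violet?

Standard divisor 98648/23 ≈ 4289.043; standard quotas: Violet 3.099, Red 10.350, Green 9.551.
Rounding down gives 3, 10, 9 = 22 seats, so the divisor must be adjusted.
With modified divisor 4070: modified quotas Violet 3.266, Red 10.907, Green 10.065.
Rounding down: Violet 3, Red 10, Green 10 (total 23).
Violet receives 3.

3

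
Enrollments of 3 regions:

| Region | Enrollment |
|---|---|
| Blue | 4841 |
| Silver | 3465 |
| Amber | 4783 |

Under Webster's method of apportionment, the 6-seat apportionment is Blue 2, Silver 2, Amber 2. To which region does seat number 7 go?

Blue

Priority for the next seat is population ÷ (current seats + 0.5).
Priorities: Blue 1936.400, Silver 1386.000, Amber 1913.200.
Highest priority: Blue.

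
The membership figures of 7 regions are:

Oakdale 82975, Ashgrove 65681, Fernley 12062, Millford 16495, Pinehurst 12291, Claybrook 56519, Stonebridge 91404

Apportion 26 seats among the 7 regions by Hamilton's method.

Oakdale 7, Ashgrove 5, Fernley 1, Millford 1, Pinehurst 1, Claybrook 4, Stonebridge 7

The standard divisor is 337427/26 ≈ 12977.962.
Standard quotas: Oakdale 6.3935, Ashgrove 5.0610, Fernley 0.9294, Millford 1.2710, Pinehurst 0.9471, Claybrook 4.3550, Stonebridge 7.0430.
Lower quotas: Oakdale 6, Ashgrove 5, Fernley 0, Millford 1, Pinehurst 0, Claybrook 4, Stonebridge 7 (sum 23, leaving 3 seats).
Remainders in descending order: Pinehurst 0.9471, Fernley 0.9294, Oakdale 0.3935, Claybrook 0.3550, Millford 0.2710, Ashgrove 0.0610, Stonebridge 0.0430.
Largest remainders: Pinehurst, Fernley, Oakdale receive the extra seats.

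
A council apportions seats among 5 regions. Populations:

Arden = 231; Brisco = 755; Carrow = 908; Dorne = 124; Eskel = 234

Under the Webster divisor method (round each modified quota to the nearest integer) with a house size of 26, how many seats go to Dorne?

1

Standard divisor 2252/26 ≈ 86.615; standard quotas: Arden 2.667, Brisco 8.717, Carrow 10.483, Dorne 1.432, Eskel 2.702.
Rounding to the nearest integer gives Arden 3, Brisco 9, Carrow 10, Dorne 1, Eskel 3 — total 26, matching the house size, so no adjustment is needed.
Dorne receives 1.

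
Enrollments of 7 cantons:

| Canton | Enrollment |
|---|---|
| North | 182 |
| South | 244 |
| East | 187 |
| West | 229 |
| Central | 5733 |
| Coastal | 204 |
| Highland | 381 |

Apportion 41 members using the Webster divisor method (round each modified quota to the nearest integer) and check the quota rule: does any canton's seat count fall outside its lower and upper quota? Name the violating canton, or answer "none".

Standard quotas: North 1.042, South 1.397, East 1.071, West 1.311, Central 32.829, Coastal 1.168, Highland 2.182.
Webster allocation: North 1, South 1, East 1, West 1, Central 34, Coastal 1, Highland 2.
Central has quota 32.829 (lower 32, upper 33) but receives 34 — outside the quota interval.

Central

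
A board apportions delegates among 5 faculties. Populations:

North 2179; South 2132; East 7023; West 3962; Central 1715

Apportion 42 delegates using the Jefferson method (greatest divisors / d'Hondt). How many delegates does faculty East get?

18

Standard divisor 17011/42 ≈ 405.024; standard quotas: North 5.380, South 5.264, East 17.340, West 9.782, Central 4.234.
Rounding down gives 5, 5, 17, 9, 4 = 40 seats, so the divisor must be adjusted.
With modified divisor 380: modified quotas North 5.734, South 5.611, East 18.482, West 10.426, Central 4.513.
Rounding down: North 5, South 5, East 18, West 10, Central 4 (total 42).
East receives 18.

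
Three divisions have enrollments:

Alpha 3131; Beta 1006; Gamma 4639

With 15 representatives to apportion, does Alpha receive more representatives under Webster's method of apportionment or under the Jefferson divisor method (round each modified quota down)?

Webster: Alpha 5, Beta 2, Gamma 8.
Jefferson: Alpha 6, Beta 1, Gamma 8.
Alpha gets 5 under Webster and 6 under Jefferson.

Jefferson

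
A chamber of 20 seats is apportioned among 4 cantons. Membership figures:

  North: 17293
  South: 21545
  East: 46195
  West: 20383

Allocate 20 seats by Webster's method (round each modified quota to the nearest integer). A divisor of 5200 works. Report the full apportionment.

With modified divisor 5200: modified quotas North 3.326, South 4.143, East 8.884, West 3.920.
Rounding to the nearest integer: North 3, South 4, East 9, West 4 (total 20).

North=3, South=4, East=9, West=4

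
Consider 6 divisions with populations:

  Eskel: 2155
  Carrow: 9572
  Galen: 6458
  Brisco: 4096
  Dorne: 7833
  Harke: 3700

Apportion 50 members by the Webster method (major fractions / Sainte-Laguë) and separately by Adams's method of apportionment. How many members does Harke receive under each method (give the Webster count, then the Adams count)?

5 and 6

Webster: Eskel 3, Carrow 14, Galen 10, Brisco 6, Dorne 12, Harke 5.
Adams: Eskel 4, Carrow 14, Galen 9, Brisco 6, Dorne 11, Harke 6.
Harke gets 5 under Webster and 6 under Adams.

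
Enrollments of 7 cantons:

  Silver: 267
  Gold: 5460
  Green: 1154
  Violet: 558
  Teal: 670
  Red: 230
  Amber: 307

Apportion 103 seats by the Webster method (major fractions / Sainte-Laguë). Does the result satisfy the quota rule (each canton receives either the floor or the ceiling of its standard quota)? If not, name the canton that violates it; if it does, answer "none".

Standard quotas: Silver 3.181, Gold 65.045, Green 13.748, Violet 6.647, Teal 7.982, Red 2.740, Amber 3.657.
Webster allocation: Silver 3, Gold 64, Green 14, Violet 7, Teal 8, Red 3, Amber 4.
Gold has quota 65.045 (lower 65, upper 66) but receives 64 — outside the quota interval.

Gold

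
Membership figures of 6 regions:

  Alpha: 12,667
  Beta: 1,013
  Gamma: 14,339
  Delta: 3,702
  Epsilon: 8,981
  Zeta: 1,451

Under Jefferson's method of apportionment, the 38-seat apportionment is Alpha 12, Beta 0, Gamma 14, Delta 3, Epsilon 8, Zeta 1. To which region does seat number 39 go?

Beta

Priority for the next seat is population ÷ (current seats + 1).
Priorities: Alpha 974.385, Beta 1013.000, Gamma 955.933, Delta 925.500, Epsilon 997.889, Zeta 725.500.
Highest priority: Beta.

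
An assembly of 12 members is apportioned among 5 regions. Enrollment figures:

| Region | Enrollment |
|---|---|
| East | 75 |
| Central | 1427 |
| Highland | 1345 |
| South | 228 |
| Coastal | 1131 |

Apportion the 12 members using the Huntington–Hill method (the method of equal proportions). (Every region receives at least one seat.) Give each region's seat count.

East: 1, Central: 4, Highland: 3, South: 1, Coastal: 3

With divisor 400: modified quotas East 0.188, Central 3.567, Highland 3.362, South 0.570, Coastal 2.828.
Geometric-mean thresholds: East (min 1), Central √(3·4)=3.464, Highland √(3·4)=3.464, South (min 1), Coastal √(2·3)=2.449.
Each quota rounded against its threshold gives East 1, Central 4, Highland 3, South 1, Coastal 3 (total 12).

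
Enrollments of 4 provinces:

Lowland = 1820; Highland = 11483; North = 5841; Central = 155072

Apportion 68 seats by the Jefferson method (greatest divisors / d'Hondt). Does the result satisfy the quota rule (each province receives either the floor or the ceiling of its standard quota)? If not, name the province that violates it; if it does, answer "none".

Standard quotas: Lowland 0.710, Highland 4.482, North 2.280, Central 60.528.
Jefferson allocation: Lowland 0, Highland 4, North 2, Central 62.
Central has quota 60.528 (lower 60, upper 61) but receives 62 — outside the quota interval.

Central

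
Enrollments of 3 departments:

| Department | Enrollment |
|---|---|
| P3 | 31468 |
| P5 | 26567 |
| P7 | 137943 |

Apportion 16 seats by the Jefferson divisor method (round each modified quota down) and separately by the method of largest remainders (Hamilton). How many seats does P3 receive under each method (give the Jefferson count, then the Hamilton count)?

2 and 3

Jefferson: P3 2, P5 2, P7 12.
Hamilton: P3 3, P5 2, P7 11.
P3 gets 2 under Jefferson and 3 under Hamilton.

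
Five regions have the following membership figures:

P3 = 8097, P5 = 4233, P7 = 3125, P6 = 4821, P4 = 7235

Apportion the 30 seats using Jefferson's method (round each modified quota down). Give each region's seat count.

Standard divisor 27511/30 ≈ 917.033; standard quotas: P3 8.830, P5 4.616, P7 3.408, P6 5.257, P4 7.890.
Rounding down gives 8, 4, 3, 5, 7 = 27 seats, so the divisor must be adjusted.
With modified divisor 830: modified quotas P3 9.755, P5 5.100, P7 3.765, P6 5.808, P4 8.717.
Rounding down: P3 9, P5 5, P7 3, P6 5, P4 8 (total 30).

P3: 9, P5: 5, P7: 3, P6: 5, P4: 8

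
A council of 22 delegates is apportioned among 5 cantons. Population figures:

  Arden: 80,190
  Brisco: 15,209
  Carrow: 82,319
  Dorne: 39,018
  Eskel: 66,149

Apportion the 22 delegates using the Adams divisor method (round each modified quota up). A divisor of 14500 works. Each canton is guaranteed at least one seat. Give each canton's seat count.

Arden 6, Brisco 2, Carrow 6, Dorne 3, Eskel 5

With modified divisor 14500: modified quotas Arden 5.530, Brisco 1.049, Carrow 5.677, Dorne 2.691, Eskel 4.562.
Rounding up: Arden 6, Brisco 2, Carrow 6, Dorne 3, Eskel 5 (total 22).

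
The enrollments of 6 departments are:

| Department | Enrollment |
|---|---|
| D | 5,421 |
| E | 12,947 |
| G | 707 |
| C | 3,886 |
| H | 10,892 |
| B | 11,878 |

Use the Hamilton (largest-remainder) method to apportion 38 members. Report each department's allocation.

D: 4, E: 11, G: 1, C: 3, H: 9, B: 10

The standard divisor is 45731/38 ≈ 1203.447.
Standard quotas: D 4.5046, E 10.7583, G 0.5875, C 3.2291, H 9.0507, B 9.8700.
Lower quotas: D 4, E 10, G 0, C 3, H 9, B 9 (sum 35, leaving 3 seats).
Remainders in descending order: B 0.8700, E 0.7583, G 0.5875, D 0.5046, C 0.2291, H 0.0507.
The surplus seats go to B, E, G.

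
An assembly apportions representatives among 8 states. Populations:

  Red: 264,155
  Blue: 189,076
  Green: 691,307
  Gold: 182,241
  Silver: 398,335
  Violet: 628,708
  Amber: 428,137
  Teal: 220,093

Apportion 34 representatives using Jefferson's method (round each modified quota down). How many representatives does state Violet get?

Standard divisor 3002052/34 ≈ 88295.647; standard quotas: Red 2.992, Blue 2.141, Green 7.829, Gold 2.064, Silver 4.511, Violet 7.120, Amber 4.849, Teal 2.493.
Rounding down gives 2, 2, 7, 2, 4, 7, 4, 2 = 30 seats, so the divisor must be adjusted.
With modified divisor 79100: modified quotas Red 3.340, Blue 2.390, Green 8.740, Gold 2.304, Silver 5.036, Violet 7.948, Amber 5.413, Teal 2.782.
Rounding down: Red 3, Blue 2, Green 8, Gold 2, Silver 5, Violet 7, Amber 5, Teal 2 (total 34).
Violet receives 7.

7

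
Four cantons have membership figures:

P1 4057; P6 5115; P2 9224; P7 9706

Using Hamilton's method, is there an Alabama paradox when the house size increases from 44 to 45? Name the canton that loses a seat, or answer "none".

none

At 44 seats: P1 6, P6 8, P2 15, P7 15.
At 45 seats: P1 6, P6 8, P2 15, P7 16.
No canton's allocation decreased.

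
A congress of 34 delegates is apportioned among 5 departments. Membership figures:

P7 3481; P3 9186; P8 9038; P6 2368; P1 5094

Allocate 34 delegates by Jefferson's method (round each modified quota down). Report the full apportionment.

P7=4, P3=11, P8=11, P6=2, P1=6

Standard divisor 29167/34 ≈ 857.853; standard quotas: P7 4.058, P3 10.708, P8 10.536, P6 2.760, P1 5.938.
Rounding down gives 4, 10, 10, 2, 5 = 31 seats, so the divisor must be adjusted.
With modified divisor 800: modified quotas P7 4.351, P3 11.482, P8 11.297, P6 2.960, P1 6.367.
Rounding down: P7 4, P3 11, P8 11, P6 2, P1 6 (total 34).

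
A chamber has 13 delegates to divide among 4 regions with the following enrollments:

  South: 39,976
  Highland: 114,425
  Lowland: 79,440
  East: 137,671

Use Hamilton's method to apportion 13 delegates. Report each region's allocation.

South 1, Highland 4, Lowland 3, East 5

Total 371512; standard divisor 371512/13 ≈ 28577.846.
Standard quotas: South 1.3988, Highland 4.0040, Lowland 2.7798, East 4.8174.
Lower quotas: South 1, Highland 4, Lowland 2, East 4 (sum 11, leaving 2 seats).
Remainders in descending order: East 0.8174, Lowland 0.7798, South 0.3988, Highland 0.0040.
Largest remainders: East, Lowland receive the extra seats.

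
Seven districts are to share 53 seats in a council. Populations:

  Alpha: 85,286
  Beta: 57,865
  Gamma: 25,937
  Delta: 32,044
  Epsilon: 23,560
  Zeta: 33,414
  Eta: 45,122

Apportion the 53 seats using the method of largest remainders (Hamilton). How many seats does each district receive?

Alpha=15; Beta=10; Gamma=4; Delta=6; Epsilon=4; Zeta=6; Eta=8

Total 303228; standard divisor 303228/53 ≈ 5721.283.
Standard quotas: Alpha 14.9068, Beta 10.1140, Gamma 4.5334, Delta 5.6008, Epsilon 4.1180, Zeta 5.8403, Eta 7.8867.
Lower quotas: Alpha 14, Beta 10, Gamma 4, Delta 5, Epsilon 4, Zeta 5, Eta 7 (sum 49, leaving 4 seats).
Remainders in descending order: Alpha 0.9068, Eta 0.8867, Zeta 0.8403, Delta 0.6008, Gamma 0.5334, Epsilon 0.1180, Beta 0.1140.
Largest remainders: Alpha, Eta, Zeta, Delta receive the extra seats.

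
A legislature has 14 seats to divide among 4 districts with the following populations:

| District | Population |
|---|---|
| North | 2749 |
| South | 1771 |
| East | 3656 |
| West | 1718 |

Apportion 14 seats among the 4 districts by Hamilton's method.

North=4, South=3, East=5, West=2

The standard divisor is 9894/14 ≈ 706.714.
Standard quotas: North 3.890, South 2.506, East 5.173, West 2.431.
Lower quotas: North 3, South 2, East 5, West 2 (sum 12, leaving 2 seats).
Remainders in descending order: North 0.890, South 0.506, West 0.431, East 0.173.
The surplus seats go to North, South.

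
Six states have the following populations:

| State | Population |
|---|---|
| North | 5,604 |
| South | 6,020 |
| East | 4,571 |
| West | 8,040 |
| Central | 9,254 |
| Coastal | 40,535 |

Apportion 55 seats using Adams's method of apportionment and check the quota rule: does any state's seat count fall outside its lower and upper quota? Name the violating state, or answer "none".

Coastal

Standard quotas: North 4.164, South 4.473, East 3.396, West 5.974, Central 6.876, Coastal 30.118.
Adams allocation: North 4, South 5, East 4, West 6, Central 7, Coastal 29.
Coastal has quota 30.118 (lower 30, upper 31) but receives 29 — outside the quota interval.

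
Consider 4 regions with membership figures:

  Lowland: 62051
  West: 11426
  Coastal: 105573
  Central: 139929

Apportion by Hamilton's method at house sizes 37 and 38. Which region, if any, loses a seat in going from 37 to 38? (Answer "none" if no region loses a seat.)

West

At 37 seats: Lowland 7, West 2, Coastal 12, Central 16.
At 38 seats: Lowland 7, West 1, Coastal 13, Central 17.
West drops from 2 to 1.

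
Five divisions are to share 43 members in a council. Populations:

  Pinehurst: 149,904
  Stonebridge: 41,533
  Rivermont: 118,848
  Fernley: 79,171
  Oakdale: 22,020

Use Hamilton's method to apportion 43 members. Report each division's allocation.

Standard divisor: 411476 ÷ 43 ≈ 9569.209.
Standard quotas: Pinehurst 15.6652, Stonebridge 4.3403, Rivermont 12.4198, Fernley 8.2735, Oakdale 2.3011.
Lower quotas: Pinehurst 15, Stonebridge 4, Rivermont 12, Fernley 8, Oakdale 2 (sum 41, leaving 2 seats).
Remainders in descending order: Pinehurst 0.6652, Rivermont 0.4198, Stonebridge 0.3403, Oakdale 0.3011, Fernley 0.2735.
The surplus seats go to Pinehurst, Rivermont.

Pinehurst 16; Stonebridge 4; Rivermont 13; Fernley 8; Oakdale 2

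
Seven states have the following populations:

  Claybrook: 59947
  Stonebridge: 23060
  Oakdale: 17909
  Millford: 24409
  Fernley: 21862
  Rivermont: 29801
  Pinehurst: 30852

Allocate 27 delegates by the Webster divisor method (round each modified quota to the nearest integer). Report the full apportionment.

Standard divisor 207840/27 ≈ 7697.778; standard quotas: Claybrook 7.788, Stonebridge 2.996, Oakdale 2.327, Millford 3.171, Fernley 2.840, Rivermont 3.871, Pinehurst 4.008.
Rounding to the nearest integer gives Claybrook 8, Stonebridge 3, Oakdale 2, Millford 3, Fernley 3, Rivermont 4, Pinehurst 4 — total 27, matching the house size, so no adjustment is needed.

Claybrook 8, Stonebridge 3, Oakdale 2, Millford 3, Fernley 3, Rivermont 4, Pinehurst 4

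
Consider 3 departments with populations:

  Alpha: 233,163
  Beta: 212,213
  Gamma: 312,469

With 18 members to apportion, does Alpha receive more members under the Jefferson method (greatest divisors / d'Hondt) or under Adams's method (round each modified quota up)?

Jefferson: Alpha 5, Beta 5, Gamma 8.
Adams: Alpha 6, Beta 5, Gamma 7.
Alpha gets 5 under Jefferson and 6 under Adams.

Adams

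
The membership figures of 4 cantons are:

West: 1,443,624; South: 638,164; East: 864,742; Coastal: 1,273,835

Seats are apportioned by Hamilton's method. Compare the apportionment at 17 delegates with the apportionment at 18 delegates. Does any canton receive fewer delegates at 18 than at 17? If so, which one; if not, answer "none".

At 17 seats: West 6, South 3, East 3, Coastal 5.
At 18 seats: West 6, South 3, East 4, Coastal 5.
No canton's allocation decreased.

none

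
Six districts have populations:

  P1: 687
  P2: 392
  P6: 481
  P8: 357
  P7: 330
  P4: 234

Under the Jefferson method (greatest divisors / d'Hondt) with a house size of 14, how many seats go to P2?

Standard divisor 2481/14 ≈ 177.214; standard quotas: P1 3.877, P2 2.212, P6 2.714, P8 2.015, P7 1.862, P4 1.320.
Rounding down gives 3, 2, 2, 2, 1, 1 = 11 seats, so the divisor must be adjusted.
With modified divisor 150: modified quotas P1 4.580, P2 2.613, P6 3.207, P8 2.380, P7 2.200, P4 1.560.
Rounding down: P1 4, P2 2, P6 3, P8 2, P7 2, P4 1 (total 14).
P2 receives 2.

2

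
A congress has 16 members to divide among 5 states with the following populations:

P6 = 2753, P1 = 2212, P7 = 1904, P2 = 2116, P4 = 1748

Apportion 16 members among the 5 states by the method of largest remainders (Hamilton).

P6 4, P1 3, P7 3, P2 3, P4 3

Standard divisor: 10733 ÷ 16 ≈ 670.812.
Standard quotas: P6 4.104, P1 3.297, P7 2.838, P2 3.154, P4 2.606.
Lower quotas: P6 4, P1 3, P7 2, P2 3, P4 2 (sum 14, leaving 2 seats).
Remainders in descending order: P7 0.838, P4 0.606, P1 0.297, P2 0.154, P6 0.104.
Largest remainders: P7, P4 receive the extra seats.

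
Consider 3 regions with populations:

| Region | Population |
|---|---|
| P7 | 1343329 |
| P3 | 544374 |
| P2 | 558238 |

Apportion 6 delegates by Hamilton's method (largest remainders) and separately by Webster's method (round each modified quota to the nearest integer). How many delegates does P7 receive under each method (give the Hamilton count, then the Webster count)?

3 and 4

Hamilton: P7 3, P3 1, P2 2.
Webster: P7 4, P3 1, P2 1.
P7 gets 3 under Hamilton and 4 under Webster.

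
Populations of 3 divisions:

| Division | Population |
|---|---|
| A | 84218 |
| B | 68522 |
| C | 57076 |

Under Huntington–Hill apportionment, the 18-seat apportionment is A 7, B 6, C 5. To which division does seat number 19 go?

A

Priority for the next seat is population ÷ (√(s·(s+1))).
Priorities: A 11254.104, B 10573.174, C 10420.604.
Highest priority: A.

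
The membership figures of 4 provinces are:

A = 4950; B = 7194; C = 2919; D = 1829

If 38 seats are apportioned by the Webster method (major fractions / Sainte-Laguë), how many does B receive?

16

Standard divisor 16892/38 ≈ 444.526; standard quotas: A 11.135, B 16.184, C 6.567, D 4.114.
Rounding to the nearest integer gives A 11, B 16, C 7, D 4 — total 38, matching the house size, so no adjustment is needed.
B receives 16.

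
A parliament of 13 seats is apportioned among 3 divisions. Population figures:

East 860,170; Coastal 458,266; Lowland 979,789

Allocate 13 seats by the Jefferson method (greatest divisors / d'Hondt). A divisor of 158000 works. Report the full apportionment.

East 5, Coastal 2, Lowland 6

With modified divisor 158000: modified quotas East 5.444, Coastal 2.900, Lowland 6.201.
Rounding down: East 5, Coastal 2, Lowland 6 (total 13).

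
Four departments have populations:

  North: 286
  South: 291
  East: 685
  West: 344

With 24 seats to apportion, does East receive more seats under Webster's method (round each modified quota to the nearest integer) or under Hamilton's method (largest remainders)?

Webster: North 4, South 4, East 11, West 5.
Hamilton: North 4, South 5, East 10, West 5.
East gets 11 under Webster and 10 under Hamilton.

Webster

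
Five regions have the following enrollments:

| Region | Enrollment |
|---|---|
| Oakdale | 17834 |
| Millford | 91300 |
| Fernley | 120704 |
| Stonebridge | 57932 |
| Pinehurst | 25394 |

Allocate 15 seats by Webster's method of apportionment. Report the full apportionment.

Oakdale=1, Millford=4, Fernley=6, Stonebridge=3, Pinehurst=1

Standard divisor 313164/15 ≈ 20877.6; standard quotas: Oakdale 0.854, Millford 4.373, Fernley 5.782, Stonebridge 2.775, Pinehurst 1.216.
Rounding to the nearest integer gives Oakdale 1, Millford 4, Fernley 6, Stonebridge 3, Pinehurst 1 — total 15, matching the house size, so no adjustment is needed.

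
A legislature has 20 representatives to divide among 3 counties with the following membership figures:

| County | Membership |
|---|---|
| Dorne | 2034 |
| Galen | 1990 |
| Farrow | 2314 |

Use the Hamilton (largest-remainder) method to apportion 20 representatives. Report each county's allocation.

The standard divisor is 6338/20 ≈ 316.9.
Standard quotas: Dorne 6.418, Galen 6.280, Farrow 7.302.
Lower quotas: Dorne 6, Galen 6, Farrow 7 (sum 19, leaving 1 seat).
Remainders in descending order: Dorne 0.418, Farrow 0.302, Galen 0.280.
The surplus seat goes to Dorne.

Dorne=7; Galen=6; Farrow=7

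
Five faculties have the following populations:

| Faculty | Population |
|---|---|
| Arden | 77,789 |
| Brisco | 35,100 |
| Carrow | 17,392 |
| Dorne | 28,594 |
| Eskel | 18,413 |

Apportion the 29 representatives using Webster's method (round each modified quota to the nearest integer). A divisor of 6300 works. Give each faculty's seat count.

With modified divisor 6300: modified quotas Arden 12.347, Brisco 5.571, Carrow 2.761, Dorne 4.539, Eskel 2.923.
Rounding to the nearest integer: Arden 12, Brisco 6, Carrow 3, Dorne 5, Eskel 3 (total 29).

Arden: 12, Brisco: 6, Carrow: 3, Dorne: 5, Eskel: 3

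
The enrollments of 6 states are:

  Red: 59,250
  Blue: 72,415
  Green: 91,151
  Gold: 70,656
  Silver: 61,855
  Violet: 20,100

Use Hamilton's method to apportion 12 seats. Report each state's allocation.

Red=2; Blue=2; Green=3; Gold=2; Silver=2; Violet=1

The standard divisor is 375427/12 ≈ 31285.583.
Standard quotas: Red 1.8938, Blue 2.3146, Green 2.9135, Gold 2.2584, Silver 1.9771, Violet 0.6425.
Lower quotas: Red 1, Blue 2, Green 2, Gold 2, Silver 1, Violet 0 (sum 8, leaving 4 seats).
Remainders in descending order: Silver 0.9771, Green 0.9135, Red 0.8938, Violet 0.6425, Blue 0.3146, Gold 0.2584.
The surplus seats go to Silver, Green, Red, Violet.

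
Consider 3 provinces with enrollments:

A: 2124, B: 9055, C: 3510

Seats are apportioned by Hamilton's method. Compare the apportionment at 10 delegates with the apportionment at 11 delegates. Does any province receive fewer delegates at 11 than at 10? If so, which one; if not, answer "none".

At 10 seats: A 2, B 6, C 2.
At 11 seats: A 1, B 7, C 3.
A drops from 2 to 1.

A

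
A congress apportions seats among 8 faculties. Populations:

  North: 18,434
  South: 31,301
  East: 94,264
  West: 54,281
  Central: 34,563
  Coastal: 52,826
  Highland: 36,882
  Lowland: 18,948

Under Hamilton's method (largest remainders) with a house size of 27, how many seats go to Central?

3

The standard divisor is 341499/27 ≈ 12648.111.
Standard quotas: North 1.4575, South 2.4748, East 7.4528, West 4.2916, Central 2.7327, Coastal 4.1766, Highland 2.9160, Lowland 1.4981.
Lower quotas: North 1, South 2, East 7, West 4, Central 2, Coastal 4, Highland 2, Lowland 1 (sum 23, leaving 4 seats).
Remainders in descending order: Highland 0.9160, Central 0.7327, Lowland 0.4981, South 0.4748, North 0.4575, East 0.4528, West 0.2916, Coastal 0.1766.
Largest remainders: Highland, Central, Lowland, South receive the extra seats.
Central receives 3.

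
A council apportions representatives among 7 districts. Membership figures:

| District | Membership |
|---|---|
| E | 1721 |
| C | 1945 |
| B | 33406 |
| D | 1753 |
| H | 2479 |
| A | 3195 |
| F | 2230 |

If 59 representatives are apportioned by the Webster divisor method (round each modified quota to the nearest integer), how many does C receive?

Standard divisor 46729/59 ≈ 792.017; standard quotas: E 2.173, C 2.456, B 42.178, D 2.213, H 3.130, A 4.034, F 2.816.
Rounding to the nearest integer gives 2, 2, 42, 2, 3, 4, 3 = 58 seats, so the divisor must be adjusted.
With modified divisor 784.42: modified quotas E 2.194, C 2.480, B 42.587, D 2.235, H 3.160, A 4.073, F 2.843.
Rounding to the nearest integer: E 2, C 2, B 43, D 2, H 3, A 4, F 3 (total 59).
C receives 2.

2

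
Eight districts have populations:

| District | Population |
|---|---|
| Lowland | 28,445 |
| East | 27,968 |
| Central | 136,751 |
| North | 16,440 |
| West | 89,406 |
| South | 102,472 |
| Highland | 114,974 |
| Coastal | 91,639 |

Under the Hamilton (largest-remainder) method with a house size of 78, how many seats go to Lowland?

Standard divisor: 608095 ÷ 78 ≈ 7796.09.
Standard quotas: Lowland 3.6486, East 3.5874, Central 17.5410, North 2.1087, West 11.4681, South 13.1440, Highland 14.7476, Coastal 11.7545.
Lower quotas: Lowland 3, East 3, Central 17, North 2, West 11, South 13, Highland 14, Coastal 11 (sum 74, leaving 4 seats).
Remainders in descending order: Coastal 0.7545, Highland 0.7476, Lowland 0.6486, East 0.5874, Central 0.5410, West 0.4681, South 0.1440, North 0.1087.
Largest remainders: Coastal, Highland, Lowland, East receive the extra seats.
Lowland receives 4.

4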